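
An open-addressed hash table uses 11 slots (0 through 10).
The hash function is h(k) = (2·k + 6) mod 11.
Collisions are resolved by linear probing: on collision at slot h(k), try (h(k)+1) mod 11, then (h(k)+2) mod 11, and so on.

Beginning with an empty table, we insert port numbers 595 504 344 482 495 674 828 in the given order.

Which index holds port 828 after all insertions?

Insert 595: h=8, slot 8 empty => index 8.
Insert 504: h=2, slot 2 empty => index 2.
Insert 344: h=1, slot 1 empty => index 1.
Insert 482: h=2, slot 2 occupied => index 3.
Insert 495: h=6, slot 6 empty => index 6.
Insert 674: h=1, slots 1,2,3 occupied => index 4.
Insert 828: h=1, slots 1,2,3,4 occupied => index 5.
Table: [_, 344, 504, 482, 674, 828, 495, _, 595, _, _]

5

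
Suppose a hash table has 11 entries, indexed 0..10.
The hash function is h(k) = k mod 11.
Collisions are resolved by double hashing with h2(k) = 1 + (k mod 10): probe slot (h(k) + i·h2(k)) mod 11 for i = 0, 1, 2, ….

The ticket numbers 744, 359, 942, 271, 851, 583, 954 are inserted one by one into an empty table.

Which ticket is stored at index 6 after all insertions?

359

Insert 744: h=7, slot 7 empty -> index 7.
Insert 359: h=7, h2=10, slot 7 occupied -> index 6.
Insert 942: h=7, h2=3, slot 7 occupied -> index 10.
Insert 271: h=7, h2=2, slot 7 occupied -> index 9.
Insert 851: h=4, slot 4 empty -> index 4.
Insert 583: h=0, slot 0 empty -> index 0.
Insert 954: h=8, slot 8 empty -> index 8.
Table: [583, ., ., ., 851, ., 359, 744, 954, 271, 942]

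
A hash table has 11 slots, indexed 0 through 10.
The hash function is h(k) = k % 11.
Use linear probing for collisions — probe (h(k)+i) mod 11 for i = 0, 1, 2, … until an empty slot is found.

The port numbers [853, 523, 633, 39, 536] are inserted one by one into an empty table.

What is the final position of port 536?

10

853 hashes to 6; slot 6 is free -> place at 6.
523 hashes to 6; 6 taken -> place at 7.
633 hashes to 6; 6,7 taken -> place at 8.
39 hashes to 6; 6,7,8 taken -> place at 9.
536 hashes to 8; 8,9 taken -> place at 10.
Table: [_, _, _, _, _, _, 853, 523, 633, 39, 536]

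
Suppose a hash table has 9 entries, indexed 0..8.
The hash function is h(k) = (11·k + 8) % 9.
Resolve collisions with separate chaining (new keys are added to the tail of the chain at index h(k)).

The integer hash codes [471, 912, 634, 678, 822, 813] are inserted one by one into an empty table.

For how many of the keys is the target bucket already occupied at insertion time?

4

471 -> bucket 5
912 -> bucket 5 (collision)
634 -> bucket 7
678 -> bucket 5 (collision)
822 -> bucket 5 (collision)
813 -> bucket 5 (collision)
Final buckets:
0: ∅
1: ∅
2: ∅
3: ∅
4: ∅
5: 471 -> 912 -> 678 -> 822 -> 813
6: ∅
7: 634
8: ∅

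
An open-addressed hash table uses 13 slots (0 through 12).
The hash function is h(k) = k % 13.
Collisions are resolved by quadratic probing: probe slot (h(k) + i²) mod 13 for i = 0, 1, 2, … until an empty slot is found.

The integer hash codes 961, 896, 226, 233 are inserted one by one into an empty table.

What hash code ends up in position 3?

Insert 961: h=12, slot 12 empty => index 12.
Insert 896: h=12, slot 12 occupied => index 0.
Insert 226: h=5, slot 5 empty => index 5.
Insert 233: h=12, slots 12,0 occupied => index 3.
Table: [896, —, —, 233, —, 226, —, —, —, —, —, —, 961]

233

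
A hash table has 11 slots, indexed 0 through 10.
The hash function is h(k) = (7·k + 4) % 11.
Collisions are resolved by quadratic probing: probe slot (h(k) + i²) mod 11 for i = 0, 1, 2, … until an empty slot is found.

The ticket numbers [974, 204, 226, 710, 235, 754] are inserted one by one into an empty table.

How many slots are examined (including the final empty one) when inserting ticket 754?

5

974: h=2 => slot 2
204: h=2, probe 2,3 => slot 3
226: h=2, probe 2,3,6 => slot 6
710: h=2, probe 2,3,6,0 => slot 0
235: h=10 => slot 10
754: h=2, probe 2,3,6,0,7 => slot 7
Table: [710, —, 974, 204, —, —, 226, 754, —, —, 235]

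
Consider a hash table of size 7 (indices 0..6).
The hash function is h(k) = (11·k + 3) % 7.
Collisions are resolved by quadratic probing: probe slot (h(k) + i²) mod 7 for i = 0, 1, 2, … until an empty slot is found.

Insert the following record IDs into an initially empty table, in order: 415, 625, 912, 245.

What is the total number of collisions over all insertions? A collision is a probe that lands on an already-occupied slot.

Insert 415: h=4, slot 4 empty -> index 4.
Insert 625: h=4, slot 4 occupied -> index 5.
Insert 912: h=4, slots 4,5 occupied -> index 1.
Insert 245: h=3, slot 3 empty -> index 3.
Table: [∅, 912, ∅, 245, 415, 625, ∅]

3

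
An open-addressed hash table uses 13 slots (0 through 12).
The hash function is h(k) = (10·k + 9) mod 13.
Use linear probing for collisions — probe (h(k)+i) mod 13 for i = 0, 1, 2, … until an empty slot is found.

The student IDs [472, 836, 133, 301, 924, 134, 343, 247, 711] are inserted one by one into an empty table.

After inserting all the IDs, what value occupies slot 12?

134

Insert 472: h=10, slot 10 empty -> index 10.
Insert 836: h=10, slot 10 occupied -> index 11.
Insert 133: h=0, slot 0 empty -> index 0.
Insert 301: h=3, slot 3 empty -> index 3.
Insert 924: h=6, slot 6 empty -> index 6.
Insert 134: h=10, slots 10,11 occupied -> index 12.
Insert 343: h=7, slot 7 empty -> index 7.
Insert 247: h=9, slot 9 empty -> index 9.
Insert 711: h=8, slot 8 empty -> index 8.
Table: [133, —, —, 301, —, —, 924, 343, 711, 247, 472, 836, 134]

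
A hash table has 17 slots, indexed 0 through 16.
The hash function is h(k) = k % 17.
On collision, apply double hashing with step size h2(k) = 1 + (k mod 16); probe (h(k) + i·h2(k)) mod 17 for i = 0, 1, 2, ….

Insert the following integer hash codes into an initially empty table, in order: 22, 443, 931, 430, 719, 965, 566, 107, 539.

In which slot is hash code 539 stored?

7

22 hashes to 5; slot 5 is free => place at 5.
443 hashes to 1; slot 1 is free => place at 1.
931 hashes to 13; slot 13 is free => place at 13.
430 hashes to 5, h2=15; 5 taken => place at 3.
719 hashes to 5, h2=16; 5 taken => place at 4.
965 hashes to 13, h2=6; 13 taken => place at 2.
566 hashes to 5, h2=7; 5 taken => place at 12.
107 hashes to 5, h2=12; 5 taken => place at 0.
539 hashes to 12, h2=12; 12 taken => place at 7.
Table: [107, 443, 965, 430, 719, 22, _, 539, _, _, _, _, 566, 931, _, _, _]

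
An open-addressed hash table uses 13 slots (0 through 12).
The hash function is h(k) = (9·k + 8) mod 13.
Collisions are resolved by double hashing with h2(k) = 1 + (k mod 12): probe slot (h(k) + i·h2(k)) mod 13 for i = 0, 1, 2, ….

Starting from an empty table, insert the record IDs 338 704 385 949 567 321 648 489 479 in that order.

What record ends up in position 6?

Insert 338: h=8, slot 8 empty → index 8.
Insert 704: h=0, slot 0 empty → index 0.
Insert 385: h=2, slot 2 empty → index 2.
Insert 949: h=8, h2=2, slot 8 occupied → index 10.
Insert 567: h=2, h2=4, slot 2 occupied → index 6.
Insert 321: h=11, slot 11 empty → index 11.
Insert 648: h=3, slot 3 empty → index 3.
Insert 489: h=2, h2=10, slot 2 occupied → index 12.
Insert 479: h=3, h2=12, slots 3,2 occupied → index 1.
Table: [704, 479, 385, 648, ., ., 567, ., 338, ., 949, 321, 489]

567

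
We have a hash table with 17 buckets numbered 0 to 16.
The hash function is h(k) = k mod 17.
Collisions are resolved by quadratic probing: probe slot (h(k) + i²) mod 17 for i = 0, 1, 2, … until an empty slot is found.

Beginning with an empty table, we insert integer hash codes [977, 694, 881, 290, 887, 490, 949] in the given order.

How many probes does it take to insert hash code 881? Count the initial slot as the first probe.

Insert 977: h=8, slot 8 empty => index 8.
Insert 694: h=14, slot 14 empty => index 14.
Insert 881: h=14, slot 14 occupied => index 15.
Insert 290: h=1, slot 1 empty => index 1.
Insert 887: h=3, slot 3 empty => index 3.
Insert 490: h=14, slots 14,15,1 occupied => index 6.
Insert 949: h=14, slots 14,15,1,6 occupied => index 13.
Table: [_, 290, _, 887, _, _, 490, _, 977, _, _, _, _, 949, 694, 881, _]

2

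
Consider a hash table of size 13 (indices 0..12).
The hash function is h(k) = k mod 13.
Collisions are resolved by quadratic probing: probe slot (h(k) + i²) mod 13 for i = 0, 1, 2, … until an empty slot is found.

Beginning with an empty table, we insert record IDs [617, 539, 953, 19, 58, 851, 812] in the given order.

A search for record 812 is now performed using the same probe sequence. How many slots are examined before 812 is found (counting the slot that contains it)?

617 hashes to 6; slot 6 is free → place at 6.
539 hashes to 6; 6 taken → place at 7.
953 hashes to 4; slot 4 is free → place at 4.
19 hashes to 6; 6,7 taken → place at 10.
58 hashes to 6; 6,7,10 taken → place at 2.
851 hashes to 6; 6,7,10,2 taken → place at 9.
812 hashes to 6; 6,7,10,2,9 taken → place at 5.
Table: [—, —, 58, —, 953, 812, 617, 539, —, 851, 19, —, —]
Lookup 812: h=6, probe 6,7,10,2,9,5 → found at 5.

6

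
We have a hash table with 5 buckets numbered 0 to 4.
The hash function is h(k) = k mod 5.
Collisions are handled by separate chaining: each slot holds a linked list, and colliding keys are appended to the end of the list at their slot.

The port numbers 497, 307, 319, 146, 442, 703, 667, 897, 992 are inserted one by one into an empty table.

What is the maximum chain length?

6

497 → bucket 2
307 → bucket 2 (collision)
319 → bucket 4
146 → bucket 1
442 → bucket 2 (collision)
703 → bucket 3
667 → bucket 2 (collision)
897 → bucket 2 (collision)
992 → bucket 2 (collision)
Final buckets:
0: ∅
1: 146
2: 497 -> 307 -> 442 -> 667 -> 897 -> 992
3: 703
4: 319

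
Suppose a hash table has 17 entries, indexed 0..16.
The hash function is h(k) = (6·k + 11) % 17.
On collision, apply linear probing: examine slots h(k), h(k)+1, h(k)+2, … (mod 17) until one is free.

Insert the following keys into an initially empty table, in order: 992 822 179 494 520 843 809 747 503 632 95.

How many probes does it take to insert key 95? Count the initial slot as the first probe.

992: h=13 => slot 13
822: h=13, probe 13,14 => slot 14
179: h=14, probe 14,15 => slot 15
494: h=0 => slot 0
520: h=3 => slot 3
843: h=3, probe 3,4 => slot 4
809: h=3, probe 3,4,5 => slot 5
747: h=5, probe 5,6 => slot 6
503: h=3, probe 3,4,5,6,7 => slot 7
632: h=12 => slot 12
95: h=3, probe 3,4,5,6,7,8 => slot 8
Table: [494, —, —, 520, 843, 809, 747, 503, 95, —, —, —, 632, 992, 822, 179, —]

6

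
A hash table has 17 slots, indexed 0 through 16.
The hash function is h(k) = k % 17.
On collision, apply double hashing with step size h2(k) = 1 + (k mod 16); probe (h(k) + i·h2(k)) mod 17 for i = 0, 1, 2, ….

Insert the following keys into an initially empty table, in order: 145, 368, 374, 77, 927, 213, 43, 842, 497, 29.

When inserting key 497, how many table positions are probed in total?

4

Insert 145: h=9, slot 9 empty -> index 9.
Insert 368: h=11, slot 11 empty -> index 11.
Insert 374: h=0, slot 0 empty -> index 0.
Insert 77: h=9, h2=14, slot 9 occupied -> index 6.
Insert 927: h=9, h2=16, slot 9 occupied -> index 8.
Insert 213: h=9, h2=6, slot 9 occupied -> index 15.
Insert 43: h=9, h2=12, slot 9 occupied -> index 4.
Insert 842: h=9, h2=11, slot 9 occupied -> index 3.
Insert 497: h=4, h2=2, slots 4,6,8 occupied -> index 10.
Insert 29: h=12, slot 12 empty -> index 12.
Table: [374, ., ., 842, 43, ., 77, ., 927, 145, 497, 368, 29, ., ., 213, .]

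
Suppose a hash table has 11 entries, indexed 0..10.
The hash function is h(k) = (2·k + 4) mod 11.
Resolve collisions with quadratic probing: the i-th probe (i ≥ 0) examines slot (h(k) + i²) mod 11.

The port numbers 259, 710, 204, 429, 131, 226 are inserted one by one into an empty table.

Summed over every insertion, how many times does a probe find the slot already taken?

259: h=5 → slot 5
710: h=5, probe 5,6 → slot 6
204: h=5, probe 5,6,9 → slot 9
429: h=4 → slot 4
131: h=2 → slot 2
226: h=5, probe 5,6,9,3 → slot 3
Table: [-, -, 131, 226, 429, 259, 710, -, -, 204, -]

6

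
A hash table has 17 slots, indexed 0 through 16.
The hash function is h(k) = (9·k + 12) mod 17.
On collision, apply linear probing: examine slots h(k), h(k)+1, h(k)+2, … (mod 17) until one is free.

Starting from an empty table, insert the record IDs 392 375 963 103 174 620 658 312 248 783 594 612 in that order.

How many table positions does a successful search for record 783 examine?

4

392 hashes to 4; slot 4 is free → place at 4.
375 hashes to 4; 4 taken → place at 5.
963 hashes to 9; slot 9 is free → place at 9.
103 hashes to 4; 4,5 taken → place at 6.
174 hashes to 14; slot 14 is free → place at 14.
620 hashes to 16; slot 16 is free → place at 16.
658 hashes to 1; slot 1 is free → place at 1.
312 hashes to 15; slot 15 is free → place at 15.
248 hashes to 0; slot 0 is free → place at 0.
783 hashes to 4; 4,5,6 taken → place at 7.
594 hashes to 3; slot 3 is free → place at 3.
612 hashes to 12; slot 12 is free → place at 12.
Table: [248, 658, ∅, 594, 392, 375, 103, 783, ∅, 963, ∅, ∅, 612, ∅, 174, 312, 620]
Lookup 783: h=4, probe 4,5,6,7 → found at 7.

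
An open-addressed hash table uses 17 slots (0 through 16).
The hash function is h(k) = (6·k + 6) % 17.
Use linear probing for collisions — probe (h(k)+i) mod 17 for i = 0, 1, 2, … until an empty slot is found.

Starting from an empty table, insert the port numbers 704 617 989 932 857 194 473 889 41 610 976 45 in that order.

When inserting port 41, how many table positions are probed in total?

4

Insert 704: h=14, slot 14 empty => index 14.
Insert 617: h=2, slot 2 empty => index 2.
Insert 989: h=7, slot 7 empty => index 7.
Insert 932: h=5, slot 5 empty => index 5.
Insert 857: h=14, slot 14 occupied => index 15.
Insert 194: h=14, slots 14,15 occupied => index 16.
Insert 473: h=5, slot 5 occupied => index 6.
Insert 889: h=2, slot 2 occupied => index 3.
Insert 41: h=14, slots 14,15,16 occupied => index 0.
Insert 610: h=11, slot 11 empty => index 11.
Insert 976: h=14, slots 14,15,16,0 occupied => index 1.
Insert 45: h=4, slot 4 empty => index 4.
Table: [41, 976, 617, 889, 45, 932, 473, 989, -, -, -, 610, -, -, 704, 857, 194]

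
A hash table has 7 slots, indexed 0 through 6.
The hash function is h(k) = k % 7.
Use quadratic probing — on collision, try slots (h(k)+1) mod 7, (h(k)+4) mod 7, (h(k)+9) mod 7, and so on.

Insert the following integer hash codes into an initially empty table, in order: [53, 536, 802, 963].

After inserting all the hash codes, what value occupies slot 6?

963

53 hashes to 4; slot 4 is free → place at 4.
536 hashes to 4; 4 taken → place at 5.
802 hashes to 4; 4,5 taken → place at 1.
963 hashes to 4; 4,5,1 taken → place at 6.
Table: [—, 802, —, —, 53, 536, 963]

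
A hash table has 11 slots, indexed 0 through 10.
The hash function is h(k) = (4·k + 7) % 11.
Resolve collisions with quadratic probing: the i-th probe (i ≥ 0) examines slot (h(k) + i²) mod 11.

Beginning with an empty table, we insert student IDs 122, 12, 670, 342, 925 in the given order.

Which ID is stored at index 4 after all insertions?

342

122: h=0 => slot 0
12: h=0, probe 0,1 => slot 1
670: h=3 => slot 3
342: h=0, probe 0,1,4 => slot 4
925: h=0, probe 0,1,4,9 => slot 9
Table: [122, 12, ., 670, 342, ., ., ., ., 925, .]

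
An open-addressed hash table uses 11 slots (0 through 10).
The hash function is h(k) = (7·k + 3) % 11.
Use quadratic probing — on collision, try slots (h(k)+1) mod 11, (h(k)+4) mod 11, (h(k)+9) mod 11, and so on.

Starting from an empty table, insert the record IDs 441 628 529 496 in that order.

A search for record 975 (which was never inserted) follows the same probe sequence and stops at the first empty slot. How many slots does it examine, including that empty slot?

Insert 441: h=10, slot 10 empty -> index 10.
Insert 628: h=10, slot 10 occupied -> index 0.
Insert 529: h=10, slots 10,0 occupied -> index 3.
Insert 496: h=10, slots 10,0,3 occupied -> index 8.
Table: [628, ., ., 529, ., ., ., ., 496, ., 441]
Lookup 975: h=8, probe 8,9 → slot 9 empty, not found.

2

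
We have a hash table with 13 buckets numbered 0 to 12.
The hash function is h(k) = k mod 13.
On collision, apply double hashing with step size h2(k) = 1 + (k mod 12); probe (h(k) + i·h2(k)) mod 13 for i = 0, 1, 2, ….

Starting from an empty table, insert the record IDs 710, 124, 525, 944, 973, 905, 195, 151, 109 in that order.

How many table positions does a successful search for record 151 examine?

710: h=8 => slot 8
124: h=7 => slot 7
525: h=5 => slot 5
944: h=8, h2=9, probe 8,4 => slot 4
973: h=11 => slot 11
905: h=8, h2=6, probe 8,1 => slot 1
195: h=0 => slot 0
151: h=8, h2=8, probe 8,3 => slot 3
109: h=5, h2=2, probe 5,7,9 => slot 9
Table: [195, 905, ., 151, 944, 525, ., 124, 710, 109, ., 973, .]
Lookup 151: h=8, h2=8, probe 8,3 → found at 3.

2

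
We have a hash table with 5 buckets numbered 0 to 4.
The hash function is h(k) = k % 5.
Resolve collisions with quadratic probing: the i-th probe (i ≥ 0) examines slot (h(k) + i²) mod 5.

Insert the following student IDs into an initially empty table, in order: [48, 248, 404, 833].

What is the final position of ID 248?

4

48 hashes to 3; slot 3 is free → place at 3.
248 hashes to 3; 3 taken → place at 4.
404 hashes to 4; 4 taken → place at 0.
833 hashes to 3; 3,4 taken → place at 2.
Table: [404, _, 833, 48, 248]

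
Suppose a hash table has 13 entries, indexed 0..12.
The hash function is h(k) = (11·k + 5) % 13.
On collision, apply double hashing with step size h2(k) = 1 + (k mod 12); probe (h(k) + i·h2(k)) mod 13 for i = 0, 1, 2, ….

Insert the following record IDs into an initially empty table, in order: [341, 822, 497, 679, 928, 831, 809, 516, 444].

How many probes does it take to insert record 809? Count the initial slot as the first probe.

4

341: h=12 → slot 12
822: h=12, h2=7, probe 12,6 → slot 6
497: h=12, h2=6, probe 12,5 → slot 5
679: h=12, h2=8, probe 12,7 → slot 7
928: h=8 → slot 8
831: h=7, h2=4, probe 7,11 → slot 11
809: h=12, h2=6, probe 12,5,11,4 → slot 4
516: h=0 → slot 0
444: h=1 → slot 1
Table: [516, 444, ., ., 809, 497, 822, 679, 928, ., ., 831, 341]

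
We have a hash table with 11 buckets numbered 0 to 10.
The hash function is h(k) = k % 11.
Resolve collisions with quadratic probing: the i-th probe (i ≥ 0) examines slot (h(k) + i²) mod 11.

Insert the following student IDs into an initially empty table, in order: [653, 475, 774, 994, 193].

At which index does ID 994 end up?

Insert 653: h=4, slot 4 empty → index 4.
Insert 475: h=2, slot 2 empty → index 2.
Insert 774: h=4, slot 4 occupied → index 5.
Insert 994: h=4, slots 4,5 occupied → index 8.
Insert 193: h=6, slot 6 empty → index 6.
Table: [_, _, 475, _, 653, 774, 193, _, 994, _, _]

8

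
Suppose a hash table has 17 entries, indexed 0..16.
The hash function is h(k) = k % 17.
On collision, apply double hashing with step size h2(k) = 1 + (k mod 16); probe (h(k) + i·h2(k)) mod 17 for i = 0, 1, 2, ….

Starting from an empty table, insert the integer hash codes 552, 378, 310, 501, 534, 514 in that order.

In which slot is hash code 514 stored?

10

552: h=8 -> slot 8
378: h=4 -> slot 4
310: h=4, h2=7, probe 4,11 -> slot 11
501: h=8, h2=6, probe 8,14 -> slot 14
534: h=7 -> slot 7
514: h=4, h2=3, probe 4,7,10 -> slot 10
Table: [—, —, —, —, 378, —, —, 534, 552, —, 514, 310, —, —, 501, —, —]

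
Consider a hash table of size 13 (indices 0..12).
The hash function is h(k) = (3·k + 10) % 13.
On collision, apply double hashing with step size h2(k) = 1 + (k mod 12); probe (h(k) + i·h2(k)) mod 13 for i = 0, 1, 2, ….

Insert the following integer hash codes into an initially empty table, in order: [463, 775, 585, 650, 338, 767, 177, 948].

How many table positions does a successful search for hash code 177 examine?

463 hashes to 8; slot 8 is free → place at 8.
775 hashes to 8, h2=8; 8 taken → place at 3.
585 hashes to 10; slot 10 is free → place at 10.
650 hashes to 10, h2=3; 10 taken → place at 0.
338 hashes to 10, h2=3; 10,0,3 taken → place at 6.
767 hashes to 10, h2=12; 10 taken → place at 9.
177 hashes to 8, h2=10; 8 taken → place at 5.
948 hashes to 7; slot 7 is free → place at 7.
Table: [650, —, —, 775, —, 177, 338, 948, 463, 767, 585, —, —]
Lookup 177: h=8, h2=10, probe 8,5 → found at 5.

2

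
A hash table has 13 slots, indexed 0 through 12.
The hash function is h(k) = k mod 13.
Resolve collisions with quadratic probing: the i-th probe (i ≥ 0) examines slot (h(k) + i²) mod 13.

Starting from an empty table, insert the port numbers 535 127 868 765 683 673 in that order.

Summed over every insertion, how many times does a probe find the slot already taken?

4

535: h=2 → slot 2
127: h=10 → slot 10
868: h=10, probe 10,11 → slot 11
765: h=11, probe 11,12 → slot 12
683: h=7 → slot 7
673: h=10, probe 10,11,1 → slot 1
Table: [-, 673, 535, -, -, -, -, 683, -, -, 127, 868, 765]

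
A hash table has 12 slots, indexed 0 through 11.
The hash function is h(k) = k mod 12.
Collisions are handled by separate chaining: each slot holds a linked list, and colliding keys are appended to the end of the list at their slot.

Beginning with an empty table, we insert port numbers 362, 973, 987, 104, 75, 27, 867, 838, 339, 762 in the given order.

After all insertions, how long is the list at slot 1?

Insert 362: h=2, bucket 2 empty -> new chain.
Insert 973: h=1, bucket 1 empty -> new chain.
Insert 987: h=3, bucket 3 empty -> new chain.
Insert 104: h=8, bucket 8 empty -> new chain.
Insert 75: h=3, bucket 3 nonempty -> append to chain.
Insert 27: h=3, bucket 3 nonempty -> append to chain.
Insert 867: h=3, bucket 3 nonempty -> append to chain.
Insert 838: h=10, bucket 10 empty -> new chain.
Insert 339: h=3, bucket 3 nonempty -> append to chain.
Insert 762: h=6, bucket 6 empty -> new chain.
Final buckets:
0: -
1: 973
2: 362
3: 987 -> 75 -> 27 -> 867 -> 339
4: -
5: -
6: 762
7: -
8: 104
9: -
10: 838
11: -

1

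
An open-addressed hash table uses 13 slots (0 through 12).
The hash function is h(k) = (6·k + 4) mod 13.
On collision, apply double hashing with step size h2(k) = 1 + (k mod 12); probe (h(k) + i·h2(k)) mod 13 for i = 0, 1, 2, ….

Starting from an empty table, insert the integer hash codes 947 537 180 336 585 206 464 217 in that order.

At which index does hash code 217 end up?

10

947 hashes to 5; slot 5 is free → place at 5.
537 hashes to 2; slot 2 is free → place at 2.
180 hashes to 5, h2=1; 5 taken → place at 6.
336 hashes to 5, h2=1; 5,6 taken → place at 7.
585 hashes to 4; slot 4 is free → place at 4.
206 hashes to 5, h2=3; 5 taken → place at 8.
464 hashes to 6, h2=9; 6,2 taken → place at 11.
217 hashes to 6, h2=2; 6,8 taken → place at 10.
Table: [∅, ∅, 537, ∅, 585, 947, 180, 336, 206, ∅, 217, 464, ∅]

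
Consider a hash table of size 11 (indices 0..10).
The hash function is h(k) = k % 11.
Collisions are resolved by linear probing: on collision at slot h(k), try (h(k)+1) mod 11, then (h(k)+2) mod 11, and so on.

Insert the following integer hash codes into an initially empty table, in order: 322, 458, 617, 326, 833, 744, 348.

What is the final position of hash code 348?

0

Insert 322: h=3, slot 3 empty → index 3.
Insert 458: h=7, slot 7 empty → index 7.
Insert 617: h=1, slot 1 empty → index 1.
Insert 326: h=7, slot 7 occupied → index 8.
Insert 833: h=8, slot 8 occupied → index 9.
Insert 744: h=7, slots 7,8,9 occupied → index 10.
Insert 348: h=7, slots 7,8,9,10 occupied → index 0.
Table: [348, 617, -, 322, -, -, -, 458, 326, 833, 744]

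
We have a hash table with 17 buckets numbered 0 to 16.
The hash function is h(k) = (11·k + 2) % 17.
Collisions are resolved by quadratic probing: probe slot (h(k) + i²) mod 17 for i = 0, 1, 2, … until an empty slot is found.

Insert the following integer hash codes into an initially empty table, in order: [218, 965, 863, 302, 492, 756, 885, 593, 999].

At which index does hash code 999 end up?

218 hashes to 3; slot 3 is free -> place at 3.
965 hashes to 9; slot 9 is free -> place at 9.
863 hashes to 9; 9 taken -> place at 10.
302 hashes to 9; 9,10 taken -> place at 13.
492 hashes to 8; slot 8 is free -> place at 8.
756 hashes to 5; slot 5 is free -> place at 5.
885 hashes to 13; 13 taken -> place at 14.
593 hashes to 14; 14 taken -> place at 15.
999 hashes to 9; 9,10,13 taken -> place at 1.
Table: [., 999, ., 218, ., 756, ., ., 492, 965, 863, ., ., 302, 885, 593, .]

1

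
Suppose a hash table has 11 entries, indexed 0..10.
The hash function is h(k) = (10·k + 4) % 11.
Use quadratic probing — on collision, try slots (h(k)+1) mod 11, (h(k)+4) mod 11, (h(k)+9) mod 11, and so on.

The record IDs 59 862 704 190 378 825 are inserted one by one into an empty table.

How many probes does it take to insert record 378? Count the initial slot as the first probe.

4

59 hashes to 0; slot 0 is free → place at 0.
862 hashes to 0; 0 taken → place at 1.
704 hashes to 4; slot 4 is free → place at 4.
190 hashes to 1; 1 taken → place at 2.
378 hashes to 0; 0,1,4 taken → place at 9.
825 hashes to 4; 4 taken → place at 5.
Table: [59, 862, 190, —, 704, 825, —, —, —, 378, —]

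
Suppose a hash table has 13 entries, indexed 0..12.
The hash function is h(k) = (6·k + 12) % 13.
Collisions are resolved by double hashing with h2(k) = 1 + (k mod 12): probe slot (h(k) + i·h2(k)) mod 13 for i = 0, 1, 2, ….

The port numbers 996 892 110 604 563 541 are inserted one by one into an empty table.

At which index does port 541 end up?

12

996 hashes to 8; slot 8 is free => place at 8.
892 hashes to 8, h2=5; 8 taken => place at 0.
110 hashes to 9; slot 9 is free => place at 9.
604 hashes to 9, h2=5; 9 taken => place at 1.
563 hashes to 10; slot 10 is free => place at 10.
541 hashes to 8, h2=2; 8,10 taken => place at 12.
Table: [892, 604, -, -, -, -, -, -, 996, 110, 563, -, 541]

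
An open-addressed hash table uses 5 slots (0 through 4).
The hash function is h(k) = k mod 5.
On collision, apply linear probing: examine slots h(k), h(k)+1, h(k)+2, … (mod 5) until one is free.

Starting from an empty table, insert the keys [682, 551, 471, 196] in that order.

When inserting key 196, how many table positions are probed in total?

682 hashes to 2; slot 2 is free -> place at 2.
551 hashes to 1; slot 1 is free -> place at 1.
471 hashes to 1; 1,2 taken -> place at 3.
196 hashes to 1; 1,2,3 taken -> place at 4.
Table: [., 551, 682, 471, 196]

4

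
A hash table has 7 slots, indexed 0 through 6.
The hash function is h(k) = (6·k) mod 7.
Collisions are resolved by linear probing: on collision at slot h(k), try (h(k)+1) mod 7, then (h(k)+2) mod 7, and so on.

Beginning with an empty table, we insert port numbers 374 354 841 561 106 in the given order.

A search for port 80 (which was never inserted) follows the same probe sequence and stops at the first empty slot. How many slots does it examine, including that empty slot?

374: h=4 => slot 4
354: h=3 => slot 3
841: h=6 => slot 6
561: h=6, probe 6,0 => slot 0
106: h=6, probe 6,0,1 => slot 1
Table: [561, 106, -, 354, 374, -, 841]
Lookup 80: h=4, probe 4,5 → slot 5 empty, not found.

2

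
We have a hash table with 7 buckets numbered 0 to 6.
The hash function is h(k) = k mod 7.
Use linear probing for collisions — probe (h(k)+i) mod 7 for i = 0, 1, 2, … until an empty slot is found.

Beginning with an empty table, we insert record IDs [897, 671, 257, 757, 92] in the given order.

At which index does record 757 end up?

2

897: h=1 => slot 1
671: h=6 => slot 6
257: h=5 => slot 5
757: h=1, probe 1,2 => slot 2
92: h=1, probe 1,2,3 => slot 3
Table: [_, 897, 757, 92, _, 257, 671]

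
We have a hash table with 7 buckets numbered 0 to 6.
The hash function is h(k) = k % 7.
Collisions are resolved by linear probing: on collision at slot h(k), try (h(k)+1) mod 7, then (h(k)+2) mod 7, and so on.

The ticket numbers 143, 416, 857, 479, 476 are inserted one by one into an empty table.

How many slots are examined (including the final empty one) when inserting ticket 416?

143: h=3 → slot 3
416: h=3, probe 3,4 → slot 4
857: h=3, probe 3,4,5 → slot 5
479: h=3, probe 3,4,5,6 → slot 6
476: h=0 → slot 0
Table: [476, -, -, 143, 416, 857, 479]

2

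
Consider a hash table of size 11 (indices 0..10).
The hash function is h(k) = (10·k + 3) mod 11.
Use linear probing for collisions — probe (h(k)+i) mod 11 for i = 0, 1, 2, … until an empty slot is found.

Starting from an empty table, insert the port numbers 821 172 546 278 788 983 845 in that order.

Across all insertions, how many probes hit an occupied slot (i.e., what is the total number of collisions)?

821: h=7 => slot 7
172: h=7, probe 7,8 => slot 8
546: h=7, probe 7,8,9 => slot 9
278: h=0 => slot 0
788: h=7, probe 7,8,9,10 => slot 10
983: h=10, probe 10,0,1 => slot 1
845: h=5 => slot 5
Table: [278, 983, ∅, ∅, ∅, 845, ∅, 821, 172, 546, 788]

8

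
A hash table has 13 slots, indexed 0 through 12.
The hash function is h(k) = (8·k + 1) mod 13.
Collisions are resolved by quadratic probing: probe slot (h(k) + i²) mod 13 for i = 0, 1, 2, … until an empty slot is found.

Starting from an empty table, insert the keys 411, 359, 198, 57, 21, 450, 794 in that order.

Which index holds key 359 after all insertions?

411: h=0 -> slot 0
359: h=0, probe 0,1 -> slot 1
198: h=12 -> slot 12
57: h=2 -> slot 2
21: h=0, probe 0,1,4 -> slot 4
450: h=0, probe 0,1,4,9 -> slot 9
794: h=9, probe 9,10 -> slot 10
Table: [411, 359, 57, ∅, 21, ∅, ∅, ∅, ∅, 450, 794, ∅, 198]

1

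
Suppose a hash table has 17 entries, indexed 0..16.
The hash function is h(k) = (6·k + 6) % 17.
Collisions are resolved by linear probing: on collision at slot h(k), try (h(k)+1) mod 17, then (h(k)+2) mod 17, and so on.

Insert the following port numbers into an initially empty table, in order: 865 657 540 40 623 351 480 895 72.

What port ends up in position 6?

351

865 hashes to 11; slot 11 is free => place at 11.
657 hashes to 4; slot 4 is free => place at 4.
540 hashes to 16; slot 16 is free => place at 16.
40 hashes to 8; slot 8 is free => place at 8.
623 hashes to 4; 4 taken => place at 5.
351 hashes to 4; 4,5 taken => place at 6.
480 hashes to 13; slot 13 is free => place at 13.
895 hashes to 4; 4,5,6 taken => place at 7.
72 hashes to 13; 13 taken => place at 14.
Table: [., ., ., ., 657, 623, 351, 895, 40, ., ., 865, ., 480, 72, ., 540]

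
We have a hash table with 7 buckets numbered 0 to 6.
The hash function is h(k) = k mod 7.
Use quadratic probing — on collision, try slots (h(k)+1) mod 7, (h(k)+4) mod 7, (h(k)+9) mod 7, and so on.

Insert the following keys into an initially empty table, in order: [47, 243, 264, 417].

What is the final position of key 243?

6

47: h=5 → slot 5
243: h=5, probe 5,6 → slot 6
264: h=5, probe 5,6,2 → slot 2
417: h=4 → slot 4
Table: [_, _, 264, _, 417, 47, 243]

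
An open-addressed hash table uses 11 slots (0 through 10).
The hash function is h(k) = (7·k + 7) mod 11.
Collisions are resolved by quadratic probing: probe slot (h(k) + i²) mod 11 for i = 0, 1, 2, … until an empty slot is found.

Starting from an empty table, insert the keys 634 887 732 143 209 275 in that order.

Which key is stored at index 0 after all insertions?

275

634: h=1 → slot 1
887: h=1, probe 1,2 → slot 2
732: h=5 → slot 5
143: h=7 → slot 7
209: h=7, probe 7,8 → slot 8
275: h=7, probe 7,8,0 → slot 0
Table: [275, 634, 887, —, —, 732, —, 143, 209, —, —]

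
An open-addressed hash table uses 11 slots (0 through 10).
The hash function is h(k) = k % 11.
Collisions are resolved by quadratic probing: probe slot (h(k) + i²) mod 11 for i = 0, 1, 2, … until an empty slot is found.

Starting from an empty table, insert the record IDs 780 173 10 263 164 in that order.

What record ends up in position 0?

10

780 hashes to 10; slot 10 is free → place at 10.
173 hashes to 8; slot 8 is free → place at 8.
10 hashes to 10; 10 taken → place at 0.
263 hashes to 10; 10,0 taken → place at 3.
164 hashes to 10; 10,0,3,8 taken → place at 4.
Table: [10, -, -, 263, 164, -, -, -, 173, -, 780]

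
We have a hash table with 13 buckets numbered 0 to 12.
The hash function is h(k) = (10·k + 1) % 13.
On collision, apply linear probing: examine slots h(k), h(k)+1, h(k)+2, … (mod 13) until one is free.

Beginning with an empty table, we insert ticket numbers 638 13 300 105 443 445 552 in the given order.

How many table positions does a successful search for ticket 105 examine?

638: h=11 → slot 11
13: h=1 → slot 1
300: h=11, probe 11,12 → slot 12
105: h=11, probe 11,12,0 → slot 0
443: h=11, probe 11,12,0,1,2 → slot 2
445: h=5 → slot 5
552: h=9 → slot 9
Table: [105, 13, 443, ., ., 445, ., ., ., 552, ., 638, 300]
Lookup 105: h=11, probe 11,12,0 → found at 0.

3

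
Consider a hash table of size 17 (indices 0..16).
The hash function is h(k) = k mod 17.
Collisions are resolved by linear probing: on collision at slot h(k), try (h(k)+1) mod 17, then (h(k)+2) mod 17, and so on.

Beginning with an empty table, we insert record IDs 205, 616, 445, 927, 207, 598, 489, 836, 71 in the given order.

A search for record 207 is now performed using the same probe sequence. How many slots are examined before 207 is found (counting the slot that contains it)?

Insert 205: h=1, slot 1 empty => index 1.
Insert 616: h=4, slot 4 empty => index 4.
Insert 445: h=3, slot 3 empty => index 3.
Insert 927: h=9, slot 9 empty => index 9.
Insert 207: h=3, slots 3,4 occupied => index 5.
Insert 598: h=3, slots 3,4,5 occupied => index 6.
Insert 489: h=13, slot 13 empty => index 13.
Insert 836: h=3, slots 3,4,5,6 occupied => index 7.
Insert 71: h=3, slots 3,4,5,6,7 occupied => index 8.
Table: [., 205, ., 445, 616, 207, 598, 836, 71, 927, ., ., ., 489, ., ., .]
Lookup 207: h=3, probe 3,4,5 → found at 5.

3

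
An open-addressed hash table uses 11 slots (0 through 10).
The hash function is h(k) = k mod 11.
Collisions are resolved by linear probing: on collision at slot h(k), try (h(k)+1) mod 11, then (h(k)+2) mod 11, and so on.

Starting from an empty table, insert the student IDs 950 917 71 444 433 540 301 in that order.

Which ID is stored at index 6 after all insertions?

71

950 hashes to 4; slot 4 is free => place at 4.
917 hashes to 4; 4 taken => place at 5.
71 hashes to 5; 5 taken => place at 6.
444 hashes to 4; 4,5,6 taken => place at 7.
433 hashes to 4; 4,5,6,7 taken => place at 8.
540 hashes to 1; slot 1 is free => place at 1.
301 hashes to 4; 4,5,6,7,8 taken => place at 9.
Table: [—, 540, —, —, 950, 917, 71, 444, 433, 301, —]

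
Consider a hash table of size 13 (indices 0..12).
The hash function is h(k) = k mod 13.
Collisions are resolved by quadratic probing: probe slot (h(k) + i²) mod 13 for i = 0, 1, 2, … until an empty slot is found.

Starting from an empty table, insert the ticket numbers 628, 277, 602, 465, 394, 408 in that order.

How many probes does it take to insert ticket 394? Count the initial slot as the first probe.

Insert 628: h=4, slot 4 empty => index 4.
Insert 277: h=4, slot 4 occupied => index 5.
Insert 602: h=4, slots 4,5 occupied => index 8.
Insert 465: h=10, slot 10 empty => index 10.
Insert 394: h=4, slots 4,5,8 occupied => index 0.
Insert 408: h=5, slot 5 occupied => index 6.
Table: [394, —, —, —, 628, 277, 408, —, 602, —, 465, —, —]

4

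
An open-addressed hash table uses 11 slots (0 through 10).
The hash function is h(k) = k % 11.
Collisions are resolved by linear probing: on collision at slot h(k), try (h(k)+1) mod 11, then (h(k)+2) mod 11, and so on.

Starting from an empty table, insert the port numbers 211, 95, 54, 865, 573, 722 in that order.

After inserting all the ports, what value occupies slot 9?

Insert 211: h=2, slot 2 empty → index 2.
Insert 95: h=7, slot 7 empty → index 7.
Insert 54: h=10, slot 10 empty → index 10.
Insert 865: h=7, slot 7 occupied → index 8.
Insert 573: h=1, slot 1 empty → index 1.
Insert 722: h=7, slots 7,8 occupied → index 9.
Table: [., 573, 211, ., ., ., ., 95, 865, 722, 54]

722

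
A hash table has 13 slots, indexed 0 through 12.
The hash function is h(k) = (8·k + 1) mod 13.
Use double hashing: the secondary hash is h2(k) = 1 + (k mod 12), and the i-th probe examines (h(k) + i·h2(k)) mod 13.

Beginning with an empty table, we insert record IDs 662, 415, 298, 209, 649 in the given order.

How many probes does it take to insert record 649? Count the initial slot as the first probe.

2

662 hashes to 6; slot 6 is free -> place at 6.
415 hashes to 6, h2=8; 6 taken -> place at 1.
298 hashes to 6, h2=11; 6 taken -> place at 4.
209 hashes to 9; slot 9 is free -> place at 9.
649 hashes to 6, h2=2; 6 taken -> place at 8.
Table: [∅, 415, ∅, ∅, 298, ∅, 662, ∅, 649, 209, ∅, ∅, ∅]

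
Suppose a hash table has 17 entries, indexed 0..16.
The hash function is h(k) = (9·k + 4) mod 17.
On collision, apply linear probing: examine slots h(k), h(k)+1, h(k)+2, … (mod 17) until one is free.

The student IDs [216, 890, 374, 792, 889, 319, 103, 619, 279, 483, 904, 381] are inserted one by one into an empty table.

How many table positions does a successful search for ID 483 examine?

3

216 hashes to 10; slot 10 is free → place at 10.
890 hashes to 7; slot 7 is free → place at 7.
374 hashes to 4; slot 4 is free → place at 4.
792 hashes to 9; slot 9 is free → place at 9.
889 hashes to 15; slot 15 is free → place at 15.
319 hashes to 2; slot 2 is free → place at 2.
103 hashes to 13; slot 13 is free → place at 13.
619 hashes to 16; slot 16 is free → place at 16.
279 hashes to 16; 16 taken → place at 0.
483 hashes to 16; 16,0 taken → place at 1.
904 hashes to 14; slot 14 is free → place at 14.
381 hashes to 16; 16,0,1,2 taken → place at 3.
Table: [279, 483, 319, 381, 374, -, -, 890, -, 792, 216, -, -, 103, 904, 889, 619]
Lookup 483: h=16, probe 16,0,1 → found at 1.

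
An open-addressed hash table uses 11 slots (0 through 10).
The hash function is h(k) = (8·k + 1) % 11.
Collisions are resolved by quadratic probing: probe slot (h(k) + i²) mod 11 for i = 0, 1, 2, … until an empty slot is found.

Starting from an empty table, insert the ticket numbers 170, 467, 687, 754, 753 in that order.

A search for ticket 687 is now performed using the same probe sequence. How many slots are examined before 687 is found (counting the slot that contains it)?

Insert 170: h=8, slot 8 empty -> index 8.
Insert 467: h=8, slot 8 occupied -> index 9.
Insert 687: h=8, slots 8,9 occupied -> index 1.
Insert 754: h=5, slot 5 empty -> index 5.
Insert 753: h=8, slots 8,9,1 occupied -> index 6.
Table: [-, 687, -, -, -, 754, 753, -, 170, 467, -]
Lookup 687: h=8, probe 8,9,1 → found at 1.

3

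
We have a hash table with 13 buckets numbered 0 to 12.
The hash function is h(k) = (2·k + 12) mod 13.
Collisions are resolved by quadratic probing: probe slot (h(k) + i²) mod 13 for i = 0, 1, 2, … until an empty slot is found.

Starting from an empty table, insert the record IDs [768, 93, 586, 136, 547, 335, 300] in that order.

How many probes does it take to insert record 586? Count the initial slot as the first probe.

768 hashes to 1; slot 1 is free => place at 1.
93 hashes to 3; slot 3 is free => place at 3.
586 hashes to 1; 1 taken => place at 2.
136 hashes to 11; slot 11 is free => place at 11.
547 hashes to 1; 1,2 taken => place at 5.
335 hashes to 6; slot 6 is free => place at 6.
300 hashes to 1; 1,2,5 taken => place at 10.
Table: [., 768, 586, 93, ., 547, 335, ., ., ., 300, 136, .]

2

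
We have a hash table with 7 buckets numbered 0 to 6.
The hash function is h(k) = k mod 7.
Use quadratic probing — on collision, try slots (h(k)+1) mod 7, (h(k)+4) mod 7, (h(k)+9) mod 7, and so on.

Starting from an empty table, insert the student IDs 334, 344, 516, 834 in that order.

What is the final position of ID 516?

6

334: h=5 → slot 5
344: h=1 → slot 1
516: h=5, probe 5,6 → slot 6
834: h=1, probe 1,2 → slot 2
Table: [∅, 344, 834, ∅, ∅, 334, 516]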